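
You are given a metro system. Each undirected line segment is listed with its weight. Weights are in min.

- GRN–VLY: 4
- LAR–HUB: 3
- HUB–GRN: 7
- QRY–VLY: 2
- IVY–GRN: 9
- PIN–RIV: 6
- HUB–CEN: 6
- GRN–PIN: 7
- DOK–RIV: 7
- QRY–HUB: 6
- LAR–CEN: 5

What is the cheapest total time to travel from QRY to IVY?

15 min

Running Dijkstra from QRY:
QRY: 0
VLY: 2  (via QRY)
HUB: 6  (via QRY)
GRN: 6  (via VLY)
LAR: 9  (via HUB)
CEN: 12  (via HUB)
PIN: 13  (via GRN)
IVY: 15  (via GRN)
Shortest route: QRY → VLY → GRN → IVY = 15 min.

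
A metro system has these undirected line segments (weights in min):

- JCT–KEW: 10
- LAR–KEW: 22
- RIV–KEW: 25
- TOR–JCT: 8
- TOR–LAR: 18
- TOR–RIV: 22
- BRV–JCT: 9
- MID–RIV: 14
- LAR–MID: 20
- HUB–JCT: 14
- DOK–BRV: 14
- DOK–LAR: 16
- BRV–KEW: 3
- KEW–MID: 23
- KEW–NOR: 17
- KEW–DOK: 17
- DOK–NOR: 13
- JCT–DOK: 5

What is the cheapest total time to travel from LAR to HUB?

35 min

Shortest distances from LAR:
LAR: 0
DOK: 16  (via LAR)
TOR: 18  (via LAR)
MID: 20  (via LAR)
JCT: 21  (via DOK)
KEW: 22  (via LAR)
BRV: 25  (via KEW)
NOR: 29  (via DOK)
RIV: 34  (via MID)
HUB: 35  (via JCT)
Shortest route: LAR → DOK → JCT → HUB = 35 min.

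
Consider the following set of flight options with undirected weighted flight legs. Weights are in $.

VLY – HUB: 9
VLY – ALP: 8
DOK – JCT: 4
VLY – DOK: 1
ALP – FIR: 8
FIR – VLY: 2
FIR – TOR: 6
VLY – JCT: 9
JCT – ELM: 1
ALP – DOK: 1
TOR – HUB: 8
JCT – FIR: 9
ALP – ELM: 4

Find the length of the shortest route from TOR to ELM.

$14

Shortest distances from TOR:
TOR: 0
FIR: 6  (via TOR)
VLY: 8  (via FIR)
HUB: 8  (via TOR)
DOK: 9  (via VLY)
ALP: 10  (via DOK)
JCT: 13  (via DOK)
ELM: 14  (via ALP)
Shortest route: TOR → FIR → VLY → DOK → ALP → ELM = $14.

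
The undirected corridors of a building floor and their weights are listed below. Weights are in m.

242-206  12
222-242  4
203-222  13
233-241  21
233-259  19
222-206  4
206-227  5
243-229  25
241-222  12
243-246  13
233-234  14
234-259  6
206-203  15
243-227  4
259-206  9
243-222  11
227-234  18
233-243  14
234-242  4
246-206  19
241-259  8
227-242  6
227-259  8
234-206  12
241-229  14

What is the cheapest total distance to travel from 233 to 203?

35 m

Enumerating some paths:
233 → 243 → 227 → 206 → 203: 14+4+5+15 = 38
233 → 234 → 242 → 222 → 203: 14+4+4+13 = 35
233 → 243 → 227 → 206 → 222 → 203: 14+4+5+4+13 = 40
233 → 243 → 222 → 203: 14+11+13 = 38
The minimum is 35 m via 233 → 234 → 242 → 222 → 203.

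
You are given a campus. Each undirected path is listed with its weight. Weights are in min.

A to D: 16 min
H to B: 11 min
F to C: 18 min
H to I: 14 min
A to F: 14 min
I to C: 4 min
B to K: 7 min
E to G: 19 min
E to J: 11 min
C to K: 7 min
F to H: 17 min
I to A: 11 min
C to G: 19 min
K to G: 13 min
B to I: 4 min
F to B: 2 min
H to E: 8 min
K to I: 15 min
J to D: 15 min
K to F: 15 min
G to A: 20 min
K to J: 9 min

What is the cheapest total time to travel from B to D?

Settle nodes by increasing distance from B:
B: 0
F: 2  (via B)
I: 4  (via B)
K: 7  (via B)
C: 8  (via I)
H: 11  (via B)
A: 15  (via I)
J: 16  (via K)
E: 19  (via H)
G: 20  (via K)
D: 31  (via A)
Shortest route: B–I–A–D = 31 min.

31 min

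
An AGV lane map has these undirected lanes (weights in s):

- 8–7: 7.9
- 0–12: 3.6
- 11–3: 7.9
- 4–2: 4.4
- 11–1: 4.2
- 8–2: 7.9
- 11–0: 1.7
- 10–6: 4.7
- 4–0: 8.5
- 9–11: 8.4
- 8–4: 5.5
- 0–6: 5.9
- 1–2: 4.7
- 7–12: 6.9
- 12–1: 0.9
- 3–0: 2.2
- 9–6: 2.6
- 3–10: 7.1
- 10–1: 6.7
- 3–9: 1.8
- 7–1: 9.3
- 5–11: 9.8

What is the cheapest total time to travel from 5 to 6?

17.4 s

Candidate routes:
5 → 11 → 0 → 6: 9.8+1.7+5.9 = 17.4
5 → 11 → 0 → 3 → 9 → 6: 9.8+1.7+2.2+1.8+2.6 = 18.1
Cheapest is 5 → 11 → 0 → 6 at 17.4 s.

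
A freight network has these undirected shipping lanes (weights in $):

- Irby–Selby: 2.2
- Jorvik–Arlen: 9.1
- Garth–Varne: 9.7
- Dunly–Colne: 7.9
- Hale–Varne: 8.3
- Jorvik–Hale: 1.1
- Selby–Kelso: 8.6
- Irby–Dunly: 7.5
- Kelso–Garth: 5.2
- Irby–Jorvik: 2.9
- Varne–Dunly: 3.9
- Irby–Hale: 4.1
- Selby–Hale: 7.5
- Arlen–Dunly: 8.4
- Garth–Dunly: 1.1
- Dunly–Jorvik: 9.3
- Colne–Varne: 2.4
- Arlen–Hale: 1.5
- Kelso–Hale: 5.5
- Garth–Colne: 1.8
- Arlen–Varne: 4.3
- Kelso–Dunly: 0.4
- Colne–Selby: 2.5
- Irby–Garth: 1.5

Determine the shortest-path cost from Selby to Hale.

$6.2

Compare a few routes:
Selby → Colne → Garth → Irby → Jorvik → Hale: 2.5+1.8+1.5+2.9+1.1 = 9.8
Selby → Hale: 7.5 = 7.5
Selby → Irby → Hale: 2.2+4.1 = 6.3
Selby → Irby → Jorvik → Hale: 2.2+2.9+1.1 = 6.2
Cheapest is Selby → Irby → Jorvik → Hale at $6.2.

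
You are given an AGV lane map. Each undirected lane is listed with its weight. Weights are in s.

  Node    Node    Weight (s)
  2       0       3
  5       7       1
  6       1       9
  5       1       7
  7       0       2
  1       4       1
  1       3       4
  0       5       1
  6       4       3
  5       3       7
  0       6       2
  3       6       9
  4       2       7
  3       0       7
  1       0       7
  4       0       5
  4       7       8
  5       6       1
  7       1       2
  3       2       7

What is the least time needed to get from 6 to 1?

4 s

Candidate routes:
6 - 5 - 7 - 1: 1+1+2 = 4
6 - 0 - 5 - 7 - 1: 2+1+1+2 = 6
6 - 0 - 7 - 1: 2+2+2 = 6
Cheapest is 6 - 5 - 7 - 1 at 4 s.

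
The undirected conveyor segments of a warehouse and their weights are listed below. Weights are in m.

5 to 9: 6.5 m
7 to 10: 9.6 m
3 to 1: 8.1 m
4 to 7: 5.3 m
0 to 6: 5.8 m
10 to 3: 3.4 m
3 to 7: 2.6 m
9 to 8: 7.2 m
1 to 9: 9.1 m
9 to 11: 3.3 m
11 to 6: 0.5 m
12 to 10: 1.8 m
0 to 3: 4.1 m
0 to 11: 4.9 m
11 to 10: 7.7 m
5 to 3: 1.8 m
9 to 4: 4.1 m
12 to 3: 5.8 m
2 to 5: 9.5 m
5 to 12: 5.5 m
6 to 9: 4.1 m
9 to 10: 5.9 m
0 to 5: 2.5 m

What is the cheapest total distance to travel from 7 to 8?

Running Dijkstra from 7:
7: 0
3: 2.6  (via 7)
5: 4.4  (via 3)
4: 5.3  (via 7)
10: 6  (via 3)
0: 6.7  (via 3)
12: 7.8  (via 10)
9: 9.4  (via 4)
1: 10.7  (via 3)
11: 11.6  (via 0)
6: 12.1  (via 11)
2: 13.9  (via 5)
8: 16.6  (via 9)
Shortest route: 7–4–9–8 = 16.6 m.

16.6 m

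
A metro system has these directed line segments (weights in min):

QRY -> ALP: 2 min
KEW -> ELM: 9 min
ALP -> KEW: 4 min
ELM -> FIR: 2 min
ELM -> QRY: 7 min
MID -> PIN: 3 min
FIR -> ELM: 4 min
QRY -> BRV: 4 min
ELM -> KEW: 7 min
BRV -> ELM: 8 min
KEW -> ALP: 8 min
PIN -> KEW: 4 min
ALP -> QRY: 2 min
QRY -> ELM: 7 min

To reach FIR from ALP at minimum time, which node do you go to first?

QRY

Candidate routes:
ALP → QRY → ELM → FIR: 2+7+2 = 11
ALP → KEW → ELM → FIR: 4+9+2 = 15
Cheapest is ALP → QRY → ELM → FIR at 11 min.
So from ALP the first move is to QRY.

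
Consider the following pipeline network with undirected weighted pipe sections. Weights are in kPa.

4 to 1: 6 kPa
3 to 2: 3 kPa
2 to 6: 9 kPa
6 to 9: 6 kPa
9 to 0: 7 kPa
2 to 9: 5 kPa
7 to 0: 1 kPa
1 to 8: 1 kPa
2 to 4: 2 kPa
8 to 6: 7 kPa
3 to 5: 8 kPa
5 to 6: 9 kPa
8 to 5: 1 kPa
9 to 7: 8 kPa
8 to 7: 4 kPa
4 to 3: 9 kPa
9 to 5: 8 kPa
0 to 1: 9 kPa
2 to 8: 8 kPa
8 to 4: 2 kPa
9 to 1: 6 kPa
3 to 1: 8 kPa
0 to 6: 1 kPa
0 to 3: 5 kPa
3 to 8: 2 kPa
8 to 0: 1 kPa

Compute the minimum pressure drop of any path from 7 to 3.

4 kPa

Compare a few routes:
7 - 0 - 8 - 3: 1+1+2 = 4
7 - 0 - 3: 1+5 = 6
The minimum is 4 kPa via 7 - 0 - 8 - 3.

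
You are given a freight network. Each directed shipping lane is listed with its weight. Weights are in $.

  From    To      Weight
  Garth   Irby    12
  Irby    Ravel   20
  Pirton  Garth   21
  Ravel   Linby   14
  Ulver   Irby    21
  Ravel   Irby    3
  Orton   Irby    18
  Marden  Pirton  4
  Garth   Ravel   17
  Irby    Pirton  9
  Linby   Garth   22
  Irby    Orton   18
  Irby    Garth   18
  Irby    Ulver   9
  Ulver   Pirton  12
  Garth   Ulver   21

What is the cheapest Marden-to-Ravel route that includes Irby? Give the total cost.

Best Marden to Irby: Marden–Pirton–Garth–Irby costing 37
Best Irby to Ravel: Irby–Ravel costing 20
Total via Irby: 37 + 20 = $57.

$57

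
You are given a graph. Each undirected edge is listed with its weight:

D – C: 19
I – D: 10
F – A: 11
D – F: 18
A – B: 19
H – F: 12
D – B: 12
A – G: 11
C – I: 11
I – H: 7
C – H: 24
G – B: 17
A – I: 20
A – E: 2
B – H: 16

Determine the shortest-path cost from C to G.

Shortest distances from C:
C: 0
I: 11  (via C)
H: 18  (via I)
D: 19  (via C)
F: 30  (via H)
A: 31  (via I)
B: 31  (via D)
E: 33  (via A)
G: 42  (via A)
Shortest route: C–I–A–G = 42.

42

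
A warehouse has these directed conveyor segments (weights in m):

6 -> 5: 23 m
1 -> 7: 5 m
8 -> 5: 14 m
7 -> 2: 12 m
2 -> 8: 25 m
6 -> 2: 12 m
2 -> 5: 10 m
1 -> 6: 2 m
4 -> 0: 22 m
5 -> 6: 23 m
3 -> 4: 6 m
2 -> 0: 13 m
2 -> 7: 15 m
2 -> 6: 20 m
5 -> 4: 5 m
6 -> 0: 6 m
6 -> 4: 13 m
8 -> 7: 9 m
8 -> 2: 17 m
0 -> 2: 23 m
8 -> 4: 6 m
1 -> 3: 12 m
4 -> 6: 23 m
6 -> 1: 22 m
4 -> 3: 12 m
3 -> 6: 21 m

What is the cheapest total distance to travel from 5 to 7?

50 m

Shortest distances from 5:
5: 0
4: 5  (via 5)
3: 17  (via 4)
6: 23  (via 5)
0: 27  (via 4)
2: 35  (via 6)
1: 45  (via 6)
7: 50  (via 2)
Shortest route: 5 → 6 → 2 → 7 = 50 m.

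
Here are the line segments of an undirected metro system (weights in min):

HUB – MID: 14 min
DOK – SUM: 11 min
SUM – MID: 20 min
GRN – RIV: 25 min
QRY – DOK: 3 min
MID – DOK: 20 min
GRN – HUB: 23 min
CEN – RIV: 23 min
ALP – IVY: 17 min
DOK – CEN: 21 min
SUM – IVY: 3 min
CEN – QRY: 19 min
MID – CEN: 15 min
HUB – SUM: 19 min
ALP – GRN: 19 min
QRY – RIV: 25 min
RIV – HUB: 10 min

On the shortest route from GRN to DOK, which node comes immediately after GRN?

ALP

Enumerating some paths:
GRN → RIV → QRY → DOK: 25+25+3 = 53
GRN → ALP → IVY → SUM → DOK: 19+17+3+11 = 50
GRN → HUB → SUM → DOK: 23+19+11 = 53
GRN → HUB → MID → DOK: 23+14+20 = 57
The minimum is 50 min via GRN → ALP → IVY → SUM → DOK.
So from GRN the first move is to ALP.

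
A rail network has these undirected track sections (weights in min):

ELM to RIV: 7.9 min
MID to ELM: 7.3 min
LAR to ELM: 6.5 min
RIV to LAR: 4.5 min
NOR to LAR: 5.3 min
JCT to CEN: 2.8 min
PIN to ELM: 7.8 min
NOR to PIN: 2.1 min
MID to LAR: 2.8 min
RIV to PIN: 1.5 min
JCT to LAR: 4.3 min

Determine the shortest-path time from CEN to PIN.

Settle nodes by increasing distance from CEN:
CEN: 0
JCT: 2.8  (via CEN)
LAR: 7.1  (via JCT)
MID: 9.9  (via LAR)
RIV: 11.6  (via LAR)
NOR: 12.4  (via LAR)
PIN: 13.1  (via RIV)
Shortest route: CEN–JCT–LAR–RIV–PIN = 13.1 min.

13.1 min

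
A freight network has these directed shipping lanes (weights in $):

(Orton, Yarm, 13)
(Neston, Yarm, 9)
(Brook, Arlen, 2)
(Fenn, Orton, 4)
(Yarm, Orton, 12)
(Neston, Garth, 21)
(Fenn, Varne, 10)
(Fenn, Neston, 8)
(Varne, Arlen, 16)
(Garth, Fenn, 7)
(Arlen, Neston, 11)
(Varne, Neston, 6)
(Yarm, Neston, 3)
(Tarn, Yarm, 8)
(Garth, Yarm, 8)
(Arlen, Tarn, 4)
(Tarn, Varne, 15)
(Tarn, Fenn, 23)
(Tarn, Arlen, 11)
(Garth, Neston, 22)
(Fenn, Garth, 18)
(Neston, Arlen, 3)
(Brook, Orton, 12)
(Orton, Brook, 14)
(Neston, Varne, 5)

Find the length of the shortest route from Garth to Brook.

Running Dijkstra from Garth:
Garth: 0
Fenn: 7  (via Garth)
Yarm: 8  (via Garth)
Orton: 11  (via Fenn)
Neston: 11  (via Yarm)
Arlen: 14  (via Neston)
Varne: 16  (via Neston)
Tarn: 18  (via Arlen)
Brook: 25  (via Orton)
Shortest route: Garth–Fenn–Orton–Brook = $25.

$25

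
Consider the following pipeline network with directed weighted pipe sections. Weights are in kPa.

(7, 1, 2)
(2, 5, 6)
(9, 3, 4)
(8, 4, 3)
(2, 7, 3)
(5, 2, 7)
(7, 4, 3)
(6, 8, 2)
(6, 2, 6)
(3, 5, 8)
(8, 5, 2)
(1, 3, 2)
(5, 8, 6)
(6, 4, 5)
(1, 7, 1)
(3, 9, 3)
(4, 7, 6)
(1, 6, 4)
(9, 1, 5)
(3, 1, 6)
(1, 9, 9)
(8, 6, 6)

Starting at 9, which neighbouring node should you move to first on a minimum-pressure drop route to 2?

1

Enumerating some paths:
9–1–6–8–5–2: 5+4+2+2+7 = 20
9–1–6–2: 5+4+6 = 15
9–3–5–2: 4+8+7 = 19
Cheapest is 9–1–6–2 at 15 kPa.
So from 9 the first move is to 1.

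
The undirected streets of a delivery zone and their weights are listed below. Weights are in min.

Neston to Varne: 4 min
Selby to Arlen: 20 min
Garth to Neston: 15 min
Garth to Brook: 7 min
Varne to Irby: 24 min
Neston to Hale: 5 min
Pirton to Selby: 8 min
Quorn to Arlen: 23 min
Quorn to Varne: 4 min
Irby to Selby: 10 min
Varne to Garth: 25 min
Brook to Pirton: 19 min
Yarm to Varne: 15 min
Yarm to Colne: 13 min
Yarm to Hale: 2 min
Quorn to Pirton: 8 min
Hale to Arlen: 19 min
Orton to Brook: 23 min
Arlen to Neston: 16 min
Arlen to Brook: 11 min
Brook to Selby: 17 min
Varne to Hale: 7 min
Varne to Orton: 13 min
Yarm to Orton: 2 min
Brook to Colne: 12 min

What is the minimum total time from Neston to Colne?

20 min

Enumerating some paths:
Neston → Hale → Yarm → Colne: 5+2+13 = 20
Neston → Varne → Hale → Yarm → Colne: 4+7+2+13 = 26
The minimum is 20 min via Neston → Hale → Yarm → Colne.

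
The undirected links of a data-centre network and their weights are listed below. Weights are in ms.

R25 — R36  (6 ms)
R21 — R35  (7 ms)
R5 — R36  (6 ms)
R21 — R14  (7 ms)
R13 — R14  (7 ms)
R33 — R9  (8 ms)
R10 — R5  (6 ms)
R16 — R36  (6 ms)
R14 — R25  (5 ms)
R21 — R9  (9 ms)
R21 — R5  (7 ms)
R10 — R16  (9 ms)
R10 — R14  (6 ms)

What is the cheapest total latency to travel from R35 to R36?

Shortest distances from R35:
R35: 0
R21: 7  (via R35)
R14: 14  (via R21)
R5: 14  (via R21)
R9: 16  (via R21)
R25: 19  (via R14)
R10: 20  (via R14)
R36: 20  (via R5)
Shortest route: R35–R21–R5–R36 = 20 ms.

20 ms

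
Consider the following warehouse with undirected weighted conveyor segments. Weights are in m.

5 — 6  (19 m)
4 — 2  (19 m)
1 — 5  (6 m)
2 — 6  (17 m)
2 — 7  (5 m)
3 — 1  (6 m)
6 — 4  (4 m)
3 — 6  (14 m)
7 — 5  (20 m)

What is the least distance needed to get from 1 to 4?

24 m

Enumerating some paths:
1 → 5 → 6 → 4: 6+19+4 = 29
1 → 3 → 6 → 4: 6+14+4 = 24
1 → 5 → 7 → 2 → 6 → 4: 6+20+5+17+4 = 52
1 → 5 → 7 → 2 → 4: 6+20+5+19 = 50
The minimum is 24 m via 1 → 3 → 6 → 4.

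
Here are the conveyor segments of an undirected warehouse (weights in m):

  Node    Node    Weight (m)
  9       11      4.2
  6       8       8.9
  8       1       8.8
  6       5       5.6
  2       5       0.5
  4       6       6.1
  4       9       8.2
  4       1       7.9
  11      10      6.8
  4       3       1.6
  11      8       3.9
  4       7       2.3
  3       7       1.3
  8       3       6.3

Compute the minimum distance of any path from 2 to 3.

Shortest distances from 2:
2: 0
5: 0.5  (via 2)
6: 6.1  (via 5)
4: 12.2  (via 6)
3: 13.8  (via 4)
Shortest route: 2 → 5 → 6 → 4 → 3 = 13.8 m.

13.8 m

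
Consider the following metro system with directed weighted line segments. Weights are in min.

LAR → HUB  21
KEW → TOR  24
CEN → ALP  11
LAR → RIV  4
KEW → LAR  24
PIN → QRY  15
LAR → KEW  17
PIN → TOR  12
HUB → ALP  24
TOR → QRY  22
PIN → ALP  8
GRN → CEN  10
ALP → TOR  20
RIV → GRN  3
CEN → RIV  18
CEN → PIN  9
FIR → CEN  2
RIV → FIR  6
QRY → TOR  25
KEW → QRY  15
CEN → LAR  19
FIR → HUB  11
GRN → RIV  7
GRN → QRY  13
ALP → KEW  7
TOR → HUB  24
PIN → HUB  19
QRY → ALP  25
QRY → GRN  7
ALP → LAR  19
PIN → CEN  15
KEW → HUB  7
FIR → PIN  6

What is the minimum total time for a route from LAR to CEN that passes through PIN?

Shortest LAR→PIN: LAR–RIV–FIR–PIN = 16
Shortest PIN→CEN: PIN–CEN = 15
Total via PIN: 16 + 15 = 31 min.

31 min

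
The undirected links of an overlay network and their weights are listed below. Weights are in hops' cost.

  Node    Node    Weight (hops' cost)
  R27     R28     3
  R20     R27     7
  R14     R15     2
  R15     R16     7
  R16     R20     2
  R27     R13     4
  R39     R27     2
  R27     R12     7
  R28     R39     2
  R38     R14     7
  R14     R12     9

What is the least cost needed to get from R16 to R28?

12 hops' cost

Compare a few routes:
R16 → R20 → R27 → R39 → R28: 2+7+2+2 = 13
R16 → R20 → R27 → R28: 2+7+3 = 12
R16 → R15 → R14 → R12 → R27 → R28: 7+2+9+7+3 = 28
The minimum is 12 hops' cost via R16 → R20 → R27 → R28.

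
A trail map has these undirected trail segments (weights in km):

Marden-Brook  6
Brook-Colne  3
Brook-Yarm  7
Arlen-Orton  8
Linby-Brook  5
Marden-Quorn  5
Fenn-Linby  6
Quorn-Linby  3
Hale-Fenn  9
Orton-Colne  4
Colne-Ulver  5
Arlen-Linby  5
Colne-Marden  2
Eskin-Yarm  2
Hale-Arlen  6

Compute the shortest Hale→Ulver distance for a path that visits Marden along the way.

Shortest Hale→Marden: Hale–Arlen–Linby–Quorn–Marden = 19
Shortest Marden→Ulver: Marden–Colne–Ulver = 7
Total via Marden: 19 + 7 = 26 km.

26 km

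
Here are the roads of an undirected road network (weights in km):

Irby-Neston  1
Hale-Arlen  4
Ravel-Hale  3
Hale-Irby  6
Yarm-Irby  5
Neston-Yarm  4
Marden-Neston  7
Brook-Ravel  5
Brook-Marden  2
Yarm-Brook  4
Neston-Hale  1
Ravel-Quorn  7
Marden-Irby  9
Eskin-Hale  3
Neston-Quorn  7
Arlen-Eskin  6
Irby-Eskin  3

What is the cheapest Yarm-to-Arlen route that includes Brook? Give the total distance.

Shortest Yarm→Brook: Yarm–Brook = 4
Shortest Brook→Arlen: Brook–Ravel–Hale–Arlen = 12
Total via Brook: 4 + 12 = 16 km.

16 km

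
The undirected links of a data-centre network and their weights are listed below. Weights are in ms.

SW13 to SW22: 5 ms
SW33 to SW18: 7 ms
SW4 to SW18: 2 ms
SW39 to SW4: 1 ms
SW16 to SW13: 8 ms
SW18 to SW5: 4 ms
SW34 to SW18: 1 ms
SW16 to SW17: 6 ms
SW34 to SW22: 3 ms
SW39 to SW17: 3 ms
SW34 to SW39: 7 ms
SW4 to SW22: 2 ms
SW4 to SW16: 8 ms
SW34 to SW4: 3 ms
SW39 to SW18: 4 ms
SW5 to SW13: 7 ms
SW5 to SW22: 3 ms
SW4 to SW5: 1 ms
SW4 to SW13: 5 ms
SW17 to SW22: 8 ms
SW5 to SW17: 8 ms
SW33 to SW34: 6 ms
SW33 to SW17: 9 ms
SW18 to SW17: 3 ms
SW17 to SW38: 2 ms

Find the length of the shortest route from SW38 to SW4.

6 ms

Running Dijkstra from SW38:
SW38: 0
SW17: 2  (via SW38)
SW18: 5  (via SW17)
SW39: 5  (via SW17)
SW34: 6  (via SW18)
SW4: 6  (via SW39)
Shortest route: SW38 → SW17 → SW39 → SW4 = 6 ms.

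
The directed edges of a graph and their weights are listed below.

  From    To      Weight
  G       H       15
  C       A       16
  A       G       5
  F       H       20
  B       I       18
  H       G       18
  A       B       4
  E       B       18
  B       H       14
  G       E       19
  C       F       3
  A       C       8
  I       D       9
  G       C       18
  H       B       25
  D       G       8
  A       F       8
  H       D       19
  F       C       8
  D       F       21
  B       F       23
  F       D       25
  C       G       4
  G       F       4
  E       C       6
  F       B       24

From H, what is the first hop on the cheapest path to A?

G

Compare a few routes:
H - G - F - C - A: 18+4+8+16 = 46
H - D - G - F - C - A: 19+8+4+8+16 = 55
H - G - C - A: 18+18+16 = 52
Cheapest is H - G - F - C - A at 46.
So from H the first move is to G.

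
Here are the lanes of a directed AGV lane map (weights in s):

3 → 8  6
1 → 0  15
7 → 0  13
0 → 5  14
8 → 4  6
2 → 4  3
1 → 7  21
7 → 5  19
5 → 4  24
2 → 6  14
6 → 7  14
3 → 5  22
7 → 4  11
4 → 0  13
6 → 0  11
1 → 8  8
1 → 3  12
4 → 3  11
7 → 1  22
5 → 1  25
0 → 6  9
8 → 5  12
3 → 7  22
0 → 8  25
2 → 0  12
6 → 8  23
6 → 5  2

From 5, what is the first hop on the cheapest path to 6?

4

Compare a few routes:
5 → 4 → 0 → 6: 24+13+9 = 46
5 → 1 → 7 → 0 → 6: 25+21+13+9 = 68
5 → 1 → 8 → 4 → 0 → 6: 25+8+6+13+9 = 61
5 → 1 → 0 → 6: 25+15+9 = 49
The minimum is 46 s via 5 → 4 → 0 → 6.
So from 5 the first move is to 4.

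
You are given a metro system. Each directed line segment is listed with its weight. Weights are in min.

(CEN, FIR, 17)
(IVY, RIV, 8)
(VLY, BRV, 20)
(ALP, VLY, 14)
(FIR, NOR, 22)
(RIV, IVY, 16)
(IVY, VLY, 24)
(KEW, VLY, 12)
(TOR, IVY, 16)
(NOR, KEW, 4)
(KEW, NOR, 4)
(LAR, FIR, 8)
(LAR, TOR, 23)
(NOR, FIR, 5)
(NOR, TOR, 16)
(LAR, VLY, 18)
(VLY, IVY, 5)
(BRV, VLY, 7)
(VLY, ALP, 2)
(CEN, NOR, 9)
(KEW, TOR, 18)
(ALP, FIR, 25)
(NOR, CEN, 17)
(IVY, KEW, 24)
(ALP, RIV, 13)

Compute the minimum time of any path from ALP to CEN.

Enumerating some paths:
ALP - FIR - NOR - CEN: 25+22+17 = 64
ALP - RIV - IVY - KEW - NOR - CEN: 13+16+24+4+17 = 74
The minimum is 64 min via ALP - FIR - NOR - CEN.

64 min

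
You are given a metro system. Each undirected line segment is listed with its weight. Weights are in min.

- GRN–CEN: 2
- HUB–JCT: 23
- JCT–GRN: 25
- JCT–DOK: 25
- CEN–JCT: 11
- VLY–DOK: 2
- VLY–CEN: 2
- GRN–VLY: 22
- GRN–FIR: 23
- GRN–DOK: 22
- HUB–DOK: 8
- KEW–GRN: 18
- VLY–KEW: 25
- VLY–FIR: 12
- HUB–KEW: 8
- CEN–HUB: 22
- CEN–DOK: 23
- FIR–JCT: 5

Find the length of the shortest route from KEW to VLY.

18 min

Candidate routes:
KEW - HUB - DOK - VLY: 8+8+2 = 18
KEW - GRN - CEN - VLY: 18+2+2 = 22
The minimum is 18 min via KEW - HUB - DOK - VLY.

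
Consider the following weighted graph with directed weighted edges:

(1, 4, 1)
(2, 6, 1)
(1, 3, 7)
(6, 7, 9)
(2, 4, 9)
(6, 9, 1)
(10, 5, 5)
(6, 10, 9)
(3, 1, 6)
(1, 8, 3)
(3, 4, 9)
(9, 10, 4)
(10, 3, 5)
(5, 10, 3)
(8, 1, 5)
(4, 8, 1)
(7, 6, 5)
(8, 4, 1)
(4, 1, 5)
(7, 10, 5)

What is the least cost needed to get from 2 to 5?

11

Settle nodes by increasing distance from 2:
2: 0
6: 1  (via 2)
9: 2  (via 6)
10: 6  (via 9)
4: 9  (via 2)
7: 10  (via 6)
8: 10  (via 4)
3: 11  (via 10)
5: 11  (via 10)
Shortest route: 2 → 6 → 9 → 10 → 5 = 11.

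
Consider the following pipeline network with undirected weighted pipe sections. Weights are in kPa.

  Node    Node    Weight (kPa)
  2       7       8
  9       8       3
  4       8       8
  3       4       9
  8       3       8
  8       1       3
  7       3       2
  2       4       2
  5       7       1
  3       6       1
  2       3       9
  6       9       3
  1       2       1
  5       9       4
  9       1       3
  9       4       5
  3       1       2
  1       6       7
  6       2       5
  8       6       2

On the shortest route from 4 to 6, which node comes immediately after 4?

2

Enumerating some paths:
4 → 9 → 6: 5+3 = 8
4 → 2 → 6: 2+5 = 7
4 → 2 → 1 → 3 → 6: 2+1+2+1 = 6
The minimum is 6 kPa via 4 → 2 → 1 → 3 → 6.
So from 4 the first move is to 2.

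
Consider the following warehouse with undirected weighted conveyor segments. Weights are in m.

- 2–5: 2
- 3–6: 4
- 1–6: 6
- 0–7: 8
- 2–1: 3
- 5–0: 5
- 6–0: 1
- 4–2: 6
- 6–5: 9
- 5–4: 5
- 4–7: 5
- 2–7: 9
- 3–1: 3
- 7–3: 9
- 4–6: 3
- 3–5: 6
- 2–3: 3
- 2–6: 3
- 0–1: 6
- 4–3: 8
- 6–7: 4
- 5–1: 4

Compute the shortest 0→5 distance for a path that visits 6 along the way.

Best 0 to 6: 0–6 costing 1
Shortest 6→5: 6–2–5 = 5
Total via 6: 1 + 5 = 6 m.

6 m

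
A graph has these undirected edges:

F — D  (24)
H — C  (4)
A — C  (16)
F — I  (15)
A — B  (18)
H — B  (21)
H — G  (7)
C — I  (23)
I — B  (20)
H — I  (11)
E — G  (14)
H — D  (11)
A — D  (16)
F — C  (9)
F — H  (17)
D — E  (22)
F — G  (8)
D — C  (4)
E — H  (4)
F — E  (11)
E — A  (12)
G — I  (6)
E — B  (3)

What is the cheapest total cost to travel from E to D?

Enumerating some paths:
E - H - D: 4+11 = 15
E - H - C - D: 4+4+4 = 12
Cheapest is E - H - C - D at 12.

12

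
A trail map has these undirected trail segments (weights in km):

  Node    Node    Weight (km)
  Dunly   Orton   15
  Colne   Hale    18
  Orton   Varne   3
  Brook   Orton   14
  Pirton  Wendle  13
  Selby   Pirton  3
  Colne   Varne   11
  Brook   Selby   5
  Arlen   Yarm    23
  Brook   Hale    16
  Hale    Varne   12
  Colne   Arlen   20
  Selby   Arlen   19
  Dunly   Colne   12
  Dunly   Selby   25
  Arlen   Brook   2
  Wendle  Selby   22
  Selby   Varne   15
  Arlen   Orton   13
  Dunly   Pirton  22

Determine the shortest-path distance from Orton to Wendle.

Settle nodes by increasing distance from Orton:
Orton: 0
Varne: 3  (via Orton)
Arlen: 13  (via Orton)
Brook: 14  (via Orton)
Colne: 14  (via Varne)
Dunly: 15  (via Orton)
Hale: 15  (via Varne)
Selby: 18  (via Varne)
Pirton: 21  (via Selby)
Wendle: 34  (via Pirton)
Shortest route: Orton–Varne–Selby–Pirton–Wendle = 34 km.

34 km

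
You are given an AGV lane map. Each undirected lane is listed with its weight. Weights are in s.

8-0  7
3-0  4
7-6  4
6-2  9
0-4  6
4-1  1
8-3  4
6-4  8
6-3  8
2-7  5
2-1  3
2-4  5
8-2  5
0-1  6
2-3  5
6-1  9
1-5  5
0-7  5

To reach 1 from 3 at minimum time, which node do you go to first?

2

Compare a few routes:
3 - 2 - 4 - 1: 5+5+1 = 11
3 - 0 - 4 - 1: 4+6+1 = 11
3 - 0 - 1: 4+6 = 10
3 - 2 - 1: 5+3 = 8
Cheapest is 3 - 2 - 1 at 8 s.
So from 3 the first move is to 2.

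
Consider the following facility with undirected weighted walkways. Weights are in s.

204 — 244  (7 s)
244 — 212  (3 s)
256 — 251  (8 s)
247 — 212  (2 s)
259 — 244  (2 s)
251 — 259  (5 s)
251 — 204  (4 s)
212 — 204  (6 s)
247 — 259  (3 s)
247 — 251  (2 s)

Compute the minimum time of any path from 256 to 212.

Running Dijkstra from 256:
256: 0
251: 8  (via 256)
247: 10  (via 251)
204: 12  (via 251)
212: 12  (via 247)
Shortest route: 256–251–247–212 = 12 s.

12 s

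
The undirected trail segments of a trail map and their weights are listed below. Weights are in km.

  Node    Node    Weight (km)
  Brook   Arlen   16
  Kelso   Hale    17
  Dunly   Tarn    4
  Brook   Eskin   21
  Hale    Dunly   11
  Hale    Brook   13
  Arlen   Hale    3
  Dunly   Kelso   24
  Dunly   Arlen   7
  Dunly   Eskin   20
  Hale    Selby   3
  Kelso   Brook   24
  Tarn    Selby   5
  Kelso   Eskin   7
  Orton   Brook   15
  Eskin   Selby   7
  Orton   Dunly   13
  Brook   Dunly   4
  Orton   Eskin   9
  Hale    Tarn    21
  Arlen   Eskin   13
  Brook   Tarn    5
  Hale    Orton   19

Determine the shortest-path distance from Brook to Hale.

13 km

Running Dijkstra from Brook:
Brook: 0
Dunly: 4  (via Brook)
Tarn: 5  (via Brook)
Selby: 10  (via Tarn)
Arlen: 11  (via Dunly)
Hale: 13  (via Brook)
Shortest route: Brook → Hale = 13 km.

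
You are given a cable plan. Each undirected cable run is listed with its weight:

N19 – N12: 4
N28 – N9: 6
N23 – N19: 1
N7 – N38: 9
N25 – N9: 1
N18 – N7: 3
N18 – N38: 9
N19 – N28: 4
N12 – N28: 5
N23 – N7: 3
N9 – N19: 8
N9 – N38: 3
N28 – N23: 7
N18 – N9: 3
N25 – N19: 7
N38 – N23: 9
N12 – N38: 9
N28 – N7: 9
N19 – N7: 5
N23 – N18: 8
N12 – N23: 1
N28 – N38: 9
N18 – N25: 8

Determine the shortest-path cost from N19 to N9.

Enumerating some paths:
N19 → N7 → N18 → N9: 5+3+3 = 11
N19 → N23 → N7 → N18 → N9: 1+3+3+3 = 10
N19 → N28 → N9: 4+6 = 10
N19 → N9: 8 = 8
Cheapest is N19 → N9 at 8.

8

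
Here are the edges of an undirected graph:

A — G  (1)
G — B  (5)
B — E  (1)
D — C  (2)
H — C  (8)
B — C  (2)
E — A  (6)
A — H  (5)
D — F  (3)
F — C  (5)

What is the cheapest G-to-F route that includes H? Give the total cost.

Shortest G→H: G → A → H = 6
Best H to F: H → C → F costing 13
Total via H: 6 + 13 = 19.

19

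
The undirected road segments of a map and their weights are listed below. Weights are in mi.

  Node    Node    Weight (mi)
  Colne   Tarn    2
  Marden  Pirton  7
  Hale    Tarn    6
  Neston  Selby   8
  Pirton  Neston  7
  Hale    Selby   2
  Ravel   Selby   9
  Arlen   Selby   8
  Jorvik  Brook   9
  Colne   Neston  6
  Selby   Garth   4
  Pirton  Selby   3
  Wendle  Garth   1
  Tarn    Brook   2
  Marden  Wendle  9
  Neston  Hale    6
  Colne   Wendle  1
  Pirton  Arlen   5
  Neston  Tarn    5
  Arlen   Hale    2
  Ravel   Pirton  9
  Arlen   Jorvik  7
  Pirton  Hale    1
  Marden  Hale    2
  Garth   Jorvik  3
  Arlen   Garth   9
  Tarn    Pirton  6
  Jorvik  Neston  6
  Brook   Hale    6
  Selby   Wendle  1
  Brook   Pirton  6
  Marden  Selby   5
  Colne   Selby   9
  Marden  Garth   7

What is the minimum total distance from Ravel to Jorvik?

14 mi

Running Dijkstra from Ravel:
Ravel: 0
Selby: 9  (via Ravel)
Pirton: 9  (via Ravel)
Hale: 10  (via Pirton)
Wendle: 10  (via Selby)
Colne: 11  (via Wendle)
Garth: 11  (via Wendle)
Arlen: 12  (via Hale)
Marden: 12  (via Hale)
Tarn: 13  (via Colne)
Jorvik: 14  (via Garth)
Shortest route: Ravel–Selby–Wendle–Garth–Jorvik = 14 mi.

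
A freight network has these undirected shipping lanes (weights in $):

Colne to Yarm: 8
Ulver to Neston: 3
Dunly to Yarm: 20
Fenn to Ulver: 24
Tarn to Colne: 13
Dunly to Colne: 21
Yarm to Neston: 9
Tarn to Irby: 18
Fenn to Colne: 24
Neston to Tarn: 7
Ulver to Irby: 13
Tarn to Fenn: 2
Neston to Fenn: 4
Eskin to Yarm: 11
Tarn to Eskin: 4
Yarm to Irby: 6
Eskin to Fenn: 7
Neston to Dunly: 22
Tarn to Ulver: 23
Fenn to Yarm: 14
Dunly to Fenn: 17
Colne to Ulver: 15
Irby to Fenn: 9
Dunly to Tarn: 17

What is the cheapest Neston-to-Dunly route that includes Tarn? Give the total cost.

$23

Shortest Neston→Tarn: Neston–Fenn–Tarn = 6
Shortest Tarn→Dunly: Tarn–Dunly = 17
Total via Tarn: 6 + 17 = $23.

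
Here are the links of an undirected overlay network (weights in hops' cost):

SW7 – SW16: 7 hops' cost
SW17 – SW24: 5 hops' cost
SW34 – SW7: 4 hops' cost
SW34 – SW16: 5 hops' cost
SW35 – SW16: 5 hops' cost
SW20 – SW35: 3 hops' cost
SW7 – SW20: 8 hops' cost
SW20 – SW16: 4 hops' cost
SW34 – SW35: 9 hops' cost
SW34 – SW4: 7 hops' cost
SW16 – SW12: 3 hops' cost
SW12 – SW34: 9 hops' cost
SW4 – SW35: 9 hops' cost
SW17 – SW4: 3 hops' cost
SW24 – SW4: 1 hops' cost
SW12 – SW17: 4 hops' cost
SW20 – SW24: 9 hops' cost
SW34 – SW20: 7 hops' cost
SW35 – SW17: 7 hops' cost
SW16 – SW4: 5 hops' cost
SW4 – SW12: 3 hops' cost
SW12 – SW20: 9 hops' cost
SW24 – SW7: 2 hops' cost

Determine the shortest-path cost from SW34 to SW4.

Compare a few routes:
SW34–SW4: 7 = 7
SW34–SW16–SW12–SW4: 5+3+3 = 11
SW34–SW16–SW4: 5+5 = 10
Cheapest is SW34–SW4 at 7 hops' cost.

7 hops' cost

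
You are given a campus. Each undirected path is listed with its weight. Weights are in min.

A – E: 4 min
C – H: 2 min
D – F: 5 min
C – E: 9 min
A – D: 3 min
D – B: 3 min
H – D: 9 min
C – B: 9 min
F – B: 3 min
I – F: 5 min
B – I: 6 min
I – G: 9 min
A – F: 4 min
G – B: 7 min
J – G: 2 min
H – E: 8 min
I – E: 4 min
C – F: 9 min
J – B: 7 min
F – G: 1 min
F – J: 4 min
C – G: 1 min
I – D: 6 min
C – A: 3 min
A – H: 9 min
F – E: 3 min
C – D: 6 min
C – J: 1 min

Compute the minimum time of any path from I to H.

Candidate routes:
I → F → G → C → H: 5+1+1+2 = 9
I → F → G → J → C → H: 5+1+2+1+2 = 11
I → G → C → H: 9+1+2 = 12
I → E → F → G → C → H: 4+3+1+1+2 = 11
Cheapest is I → F → G → C → H at 9 min.

9 min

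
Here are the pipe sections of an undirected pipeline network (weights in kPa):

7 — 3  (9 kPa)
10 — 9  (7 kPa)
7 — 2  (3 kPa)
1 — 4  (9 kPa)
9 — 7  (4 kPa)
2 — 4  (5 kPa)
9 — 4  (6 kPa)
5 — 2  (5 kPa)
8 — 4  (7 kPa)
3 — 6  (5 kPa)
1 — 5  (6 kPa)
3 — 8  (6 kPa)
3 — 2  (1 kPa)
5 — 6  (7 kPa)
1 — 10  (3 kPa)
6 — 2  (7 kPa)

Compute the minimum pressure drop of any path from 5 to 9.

Running Dijkstra from 5:
5: 0
2: 5  (via 5)
1: 6  (via 5)
3: 6  (via 2)
6: 7  (via 5)
7: 8  (via 2)
10: 9  (via 1)
4: 10  (via 2)
8: 12  (via 3)
9: 12  (via 7)
Shortest route: 5–2–7–9 = 12 kPa.

12 kPa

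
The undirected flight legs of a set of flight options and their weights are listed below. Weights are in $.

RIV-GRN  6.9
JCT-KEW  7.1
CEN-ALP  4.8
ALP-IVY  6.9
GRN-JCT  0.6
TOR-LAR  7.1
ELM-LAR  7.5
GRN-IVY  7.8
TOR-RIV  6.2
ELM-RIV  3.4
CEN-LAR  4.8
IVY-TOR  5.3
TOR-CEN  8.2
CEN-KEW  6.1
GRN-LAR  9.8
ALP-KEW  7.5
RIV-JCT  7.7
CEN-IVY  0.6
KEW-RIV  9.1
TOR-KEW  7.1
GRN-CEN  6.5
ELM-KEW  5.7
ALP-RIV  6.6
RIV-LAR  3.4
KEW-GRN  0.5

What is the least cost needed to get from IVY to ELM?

Compare a few routes:
IVY–CEN–LAR–RIV–ELM: 0.6+4.8+3.4+3.4 = 12.2
IVY–CEN–KEW–ELM: 0.6+6.1+5.7 = 12.4
Cheapest is IVY–CEN–LAR–RIV–ELM at $12.2.

$12.2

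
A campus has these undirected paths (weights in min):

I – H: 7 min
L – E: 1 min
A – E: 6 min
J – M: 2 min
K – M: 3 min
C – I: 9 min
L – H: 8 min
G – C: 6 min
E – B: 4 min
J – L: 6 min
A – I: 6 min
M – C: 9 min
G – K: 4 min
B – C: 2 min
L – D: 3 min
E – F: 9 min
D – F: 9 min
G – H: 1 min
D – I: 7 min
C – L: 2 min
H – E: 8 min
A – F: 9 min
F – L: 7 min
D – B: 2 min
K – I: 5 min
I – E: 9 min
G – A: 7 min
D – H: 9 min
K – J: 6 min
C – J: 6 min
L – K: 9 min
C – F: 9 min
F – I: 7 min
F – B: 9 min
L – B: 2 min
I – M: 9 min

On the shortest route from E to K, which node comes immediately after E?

L

Compare a few routes:
E → L → K: 1+9 = 10
E → L → J → M → K: 1+6+2+3 = 12
The minimum is 10 min via E → L → K.
So from E the first move is to L.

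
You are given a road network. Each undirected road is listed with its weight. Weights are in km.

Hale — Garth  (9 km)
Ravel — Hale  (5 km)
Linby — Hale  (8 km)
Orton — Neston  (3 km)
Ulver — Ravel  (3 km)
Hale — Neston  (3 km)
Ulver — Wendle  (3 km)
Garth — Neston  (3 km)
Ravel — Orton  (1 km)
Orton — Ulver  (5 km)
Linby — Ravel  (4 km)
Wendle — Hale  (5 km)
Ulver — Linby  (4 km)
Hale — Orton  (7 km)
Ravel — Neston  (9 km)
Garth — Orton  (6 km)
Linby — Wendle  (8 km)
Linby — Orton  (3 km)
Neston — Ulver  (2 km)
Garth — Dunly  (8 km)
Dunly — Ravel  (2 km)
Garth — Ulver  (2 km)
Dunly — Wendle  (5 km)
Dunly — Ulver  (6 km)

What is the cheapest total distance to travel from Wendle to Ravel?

Compare a few routes:
Wendle - Dunly - Ravel: 5+2 = 7
Wendle - Ulver - Neston - Orton - Ravel: 3+2+3+1 = 9
Wendle - Ulver - Orton - Ravel: 3+5+1 = 9
Wendle - Ulver - Ravel: 3+3 = 6
The minimum is 6 km via Wendle - Ulver - Ravel.

6 km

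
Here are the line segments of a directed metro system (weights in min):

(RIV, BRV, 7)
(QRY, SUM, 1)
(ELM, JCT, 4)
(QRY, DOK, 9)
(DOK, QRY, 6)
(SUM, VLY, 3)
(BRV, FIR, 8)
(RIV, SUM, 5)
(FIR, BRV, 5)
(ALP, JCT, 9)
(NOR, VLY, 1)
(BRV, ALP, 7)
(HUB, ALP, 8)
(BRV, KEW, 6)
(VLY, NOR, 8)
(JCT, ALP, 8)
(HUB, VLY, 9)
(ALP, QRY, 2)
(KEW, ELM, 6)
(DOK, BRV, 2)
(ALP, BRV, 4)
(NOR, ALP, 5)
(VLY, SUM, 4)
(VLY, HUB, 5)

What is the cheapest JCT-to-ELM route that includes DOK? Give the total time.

33 min

Best JCT to DOK: JCT–ALP–QRY–DOK costing 19
Best DOK to ELM: DOK–BRV–KEW–ELM costing 14
Total via DOK: 19 + 14 = 33 min.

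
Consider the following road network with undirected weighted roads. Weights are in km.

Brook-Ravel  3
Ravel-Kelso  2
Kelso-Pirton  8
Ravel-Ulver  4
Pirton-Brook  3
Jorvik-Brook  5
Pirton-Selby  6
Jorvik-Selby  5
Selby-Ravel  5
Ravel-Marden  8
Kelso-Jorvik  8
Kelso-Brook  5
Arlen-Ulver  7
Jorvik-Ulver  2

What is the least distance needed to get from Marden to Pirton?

Compare a few routes:
Marden → Ravel → Brook → Pirton: 8+3+3 = 14
Marden → Ravel → Kelso → Brook → Pirton: 8+2+5+3 = 18
Marden → Ravel → Kelso → Pirton: 8+2+8 = 18
Marden → Ravel → Selby → Pirton: 8+5+6 = 19
The minimum is 14 km via Marden → Ravel → Brook → Pirton.

14 km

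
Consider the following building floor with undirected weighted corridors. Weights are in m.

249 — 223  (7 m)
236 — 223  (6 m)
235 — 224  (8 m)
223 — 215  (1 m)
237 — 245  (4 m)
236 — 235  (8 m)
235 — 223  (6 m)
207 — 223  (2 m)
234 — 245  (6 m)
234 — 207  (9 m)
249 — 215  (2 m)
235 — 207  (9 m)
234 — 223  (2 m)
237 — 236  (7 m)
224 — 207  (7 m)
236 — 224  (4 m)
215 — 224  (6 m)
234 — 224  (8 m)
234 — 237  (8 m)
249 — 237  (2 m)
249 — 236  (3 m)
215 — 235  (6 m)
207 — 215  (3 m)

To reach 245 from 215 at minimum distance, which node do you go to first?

249

Compare a few routes:
215 - 223 - 234 - 245: 1+2+6 = 9
215 - 207 - 223 - 234 - 245: 3+2+2+6 = 13
215 - 249 - 237 - 245: 2+2+4 = 8
The minimum is 8 m via 215 - 249 - 237 - 245.
So from 215 the first move is to 249.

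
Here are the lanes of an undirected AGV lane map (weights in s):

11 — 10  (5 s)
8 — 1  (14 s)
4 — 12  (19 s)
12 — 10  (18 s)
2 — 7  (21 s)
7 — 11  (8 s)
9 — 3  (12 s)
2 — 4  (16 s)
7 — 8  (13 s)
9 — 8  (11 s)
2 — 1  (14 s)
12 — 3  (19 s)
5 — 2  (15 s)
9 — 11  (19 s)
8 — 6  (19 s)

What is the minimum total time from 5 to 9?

Candidate routes:
5–2–7–8–9: 15+21+13+11 = 60
5–2–4–12–3–9: 15+16+19+19+12 = 81
5–2–7–11–9: 15+21+8+19 = 63
5–2–1–8–9: 15+14+14+11 = 54
Cheapest is 5–2–1–8–9 at 54 s.

54 s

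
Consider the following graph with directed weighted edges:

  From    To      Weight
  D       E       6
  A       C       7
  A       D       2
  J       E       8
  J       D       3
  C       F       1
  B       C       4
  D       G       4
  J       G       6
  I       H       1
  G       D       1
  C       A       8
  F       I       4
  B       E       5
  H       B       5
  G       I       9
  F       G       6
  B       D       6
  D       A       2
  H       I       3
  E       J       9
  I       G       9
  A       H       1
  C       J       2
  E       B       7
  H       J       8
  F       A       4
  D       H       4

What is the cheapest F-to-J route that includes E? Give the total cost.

21

Best F to E: F–A–D–E costing 12
Shortest E→J: E–J = 9
Total via E: 12 + 9 = 21.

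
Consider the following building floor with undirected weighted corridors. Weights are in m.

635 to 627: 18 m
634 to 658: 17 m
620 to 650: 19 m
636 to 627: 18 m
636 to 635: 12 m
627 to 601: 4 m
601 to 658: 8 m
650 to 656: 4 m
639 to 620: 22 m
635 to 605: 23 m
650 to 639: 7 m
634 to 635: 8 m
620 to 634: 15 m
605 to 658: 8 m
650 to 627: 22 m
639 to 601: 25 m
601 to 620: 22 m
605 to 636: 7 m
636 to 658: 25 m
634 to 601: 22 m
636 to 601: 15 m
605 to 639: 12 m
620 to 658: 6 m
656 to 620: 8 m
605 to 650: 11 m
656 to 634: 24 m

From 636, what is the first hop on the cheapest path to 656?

605

Compare a few routes:
636 - 605 - 639 - 650 - 656: 7+12+7+4 = 30
636 - 601 - 658 - 620 - 656: 15+8+6+8 = 37
636 - 605 - 650 - 656: 7+11+4 = 22
636 - 605 - 658 - 620 - 656: 7+8+6+8 = 29
The minimum is 22 m via 636 - 605 - 650 - 656.
So from 636 the first move is to 605.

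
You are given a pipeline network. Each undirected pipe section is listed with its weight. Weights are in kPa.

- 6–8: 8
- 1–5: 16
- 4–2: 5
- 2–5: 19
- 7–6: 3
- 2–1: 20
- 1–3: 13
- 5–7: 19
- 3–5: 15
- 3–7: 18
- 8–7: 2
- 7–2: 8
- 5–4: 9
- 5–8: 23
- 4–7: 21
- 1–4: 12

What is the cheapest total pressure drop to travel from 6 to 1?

Enumerating some paths:
6 - 8 - 7 - 2 - 4 - 1: 8+2+8+5+12 = 35
6 - 7 - 3 - 1: 3+18+13 = 34
6 - 7 - 2 - 4 - 1: 3+8+5+12 = 28
6 - 7 - 2 - 1: 3+8+20 = 31
Cheapest is 6 - 7 - 2 - 4 - 1 at 28 kPa.

28 kPa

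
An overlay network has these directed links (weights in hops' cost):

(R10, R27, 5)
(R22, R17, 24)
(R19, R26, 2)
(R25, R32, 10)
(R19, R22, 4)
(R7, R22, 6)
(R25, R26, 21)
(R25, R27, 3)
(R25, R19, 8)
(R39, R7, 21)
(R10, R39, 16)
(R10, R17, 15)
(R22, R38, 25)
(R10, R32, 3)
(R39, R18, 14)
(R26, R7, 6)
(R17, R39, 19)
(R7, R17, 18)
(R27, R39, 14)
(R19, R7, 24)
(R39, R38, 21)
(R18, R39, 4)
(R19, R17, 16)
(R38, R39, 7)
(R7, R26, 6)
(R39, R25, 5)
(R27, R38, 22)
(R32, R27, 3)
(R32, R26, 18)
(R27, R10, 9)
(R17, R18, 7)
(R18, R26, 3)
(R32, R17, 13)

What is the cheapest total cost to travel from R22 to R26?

Candidate routes:
R22–R38–R39–R25–R19–R26: 25+7+5+8+2 = 47
R22–R17–R18–R26: 24+7+3 = 34
R22–R38–R39–R18–R26: 25+7+14+3 = 49
Cheapest is R22–R17–R18–R26 at 34 hops' cost.

34 hops' cost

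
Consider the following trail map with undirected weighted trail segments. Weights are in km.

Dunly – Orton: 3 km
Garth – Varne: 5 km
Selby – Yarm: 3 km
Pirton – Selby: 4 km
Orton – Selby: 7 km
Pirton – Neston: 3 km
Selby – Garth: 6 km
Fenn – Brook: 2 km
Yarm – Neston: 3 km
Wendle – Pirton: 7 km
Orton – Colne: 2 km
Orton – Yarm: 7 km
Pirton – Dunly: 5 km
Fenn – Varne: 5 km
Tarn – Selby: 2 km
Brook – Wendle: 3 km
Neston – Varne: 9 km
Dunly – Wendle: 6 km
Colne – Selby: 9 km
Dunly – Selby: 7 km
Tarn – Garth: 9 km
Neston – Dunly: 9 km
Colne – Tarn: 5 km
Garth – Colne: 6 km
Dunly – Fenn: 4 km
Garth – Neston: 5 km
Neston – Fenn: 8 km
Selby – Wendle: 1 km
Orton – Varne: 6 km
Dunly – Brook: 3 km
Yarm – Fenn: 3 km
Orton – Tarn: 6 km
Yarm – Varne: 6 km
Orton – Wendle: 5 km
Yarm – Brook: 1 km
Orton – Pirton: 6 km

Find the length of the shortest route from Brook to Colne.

8 km

Running Dijkstra from Brook:
Brook: 0
Yarm: 1  (via Brook)
Fenn: 2  (via Brook)
Dunly: 3  (via Brook)
Wendle: 3  (via Brook)
Selby: 4  (via Yarm)
Neston: 4  (via Yarm)
Tarn: 6  (via Selby)
Orton: 6  (via Dunly)
Varne: 7  (via Yarm)
Pirton: 7  (via Neston)
Colne: 8  (via Orton)
Shortest route: Brook → Dunly → Orton → Colne = 8 km.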